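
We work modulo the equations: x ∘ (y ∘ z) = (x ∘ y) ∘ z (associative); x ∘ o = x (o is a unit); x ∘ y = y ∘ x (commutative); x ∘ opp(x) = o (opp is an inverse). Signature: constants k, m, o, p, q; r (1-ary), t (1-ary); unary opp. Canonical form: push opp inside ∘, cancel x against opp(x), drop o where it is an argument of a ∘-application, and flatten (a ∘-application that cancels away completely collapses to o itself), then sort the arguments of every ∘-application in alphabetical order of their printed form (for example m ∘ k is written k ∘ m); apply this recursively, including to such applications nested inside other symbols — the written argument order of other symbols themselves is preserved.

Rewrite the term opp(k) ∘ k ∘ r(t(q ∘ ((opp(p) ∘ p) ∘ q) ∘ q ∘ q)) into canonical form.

Answer: r(t(q ∘ q ∘ q ∘ q))

Derivation:
Inverses cancel:  k cancels
Combine occurrences:  r(t(q ∘ q ∘ q ∘ q))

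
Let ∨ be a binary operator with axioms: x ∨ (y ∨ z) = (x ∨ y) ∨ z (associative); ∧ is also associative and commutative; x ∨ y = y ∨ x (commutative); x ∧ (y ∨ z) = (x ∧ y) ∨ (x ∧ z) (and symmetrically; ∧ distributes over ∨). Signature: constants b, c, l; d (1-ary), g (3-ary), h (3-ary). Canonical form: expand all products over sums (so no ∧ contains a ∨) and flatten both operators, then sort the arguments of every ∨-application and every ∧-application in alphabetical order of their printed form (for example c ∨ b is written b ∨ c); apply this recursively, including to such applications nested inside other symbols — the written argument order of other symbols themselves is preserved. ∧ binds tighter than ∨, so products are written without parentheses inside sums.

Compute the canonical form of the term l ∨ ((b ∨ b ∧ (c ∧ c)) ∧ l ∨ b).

Distribute:  l ∨ b ∧ l ∨ b ∧ c ∧ c ∧ l ∨ b
Sort:  b ∨ b ∧ c ∧ c ∧ l ∨ b ∧ l ∨ l

Answer: b ∨ b ∧ c ∧ c ∧ l ∨ b ∧ l ∨ l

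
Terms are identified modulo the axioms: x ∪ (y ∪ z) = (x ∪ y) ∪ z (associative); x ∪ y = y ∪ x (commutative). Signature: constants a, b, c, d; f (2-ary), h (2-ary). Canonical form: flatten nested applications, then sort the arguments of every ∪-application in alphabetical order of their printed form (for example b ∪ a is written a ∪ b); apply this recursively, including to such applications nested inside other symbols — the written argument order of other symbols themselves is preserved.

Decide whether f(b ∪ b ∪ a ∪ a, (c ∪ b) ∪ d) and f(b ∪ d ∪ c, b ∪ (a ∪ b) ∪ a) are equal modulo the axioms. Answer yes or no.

Left:  f(b ∪ b ∪ a ∪ a, (c ∪ b) ∪ d)
  Focus inside:  (c ∪ b) ∪ d
  Un-nest:  c ∪ b ∪ d
  Order the arguments:  b ∪ c ∪ d
  Put back:  f(a ∪ a ∪ b ∪ b, b ∪ c ∪ d)
Right:  f(b ∪ d ∪ c, b ∪ (a ∪ b) ∪ a)
  Work inside:  b ∪ (a ∪ b) ∪ a
  Flatten:  b ∪ a ∪ b ∪ a
  Sort:  a ∪ a ∪ b ∪ b
  Rebuild:  f(b ∪ c ∪ d, a ∪ a ∪ b ∪ b)

Answer: no — f(a ∪ a ∪ b ∪ b, b ∪ c ∪ d) vs f(b ∪ c ∪ d, a ∪ a ∪ b ∪ b)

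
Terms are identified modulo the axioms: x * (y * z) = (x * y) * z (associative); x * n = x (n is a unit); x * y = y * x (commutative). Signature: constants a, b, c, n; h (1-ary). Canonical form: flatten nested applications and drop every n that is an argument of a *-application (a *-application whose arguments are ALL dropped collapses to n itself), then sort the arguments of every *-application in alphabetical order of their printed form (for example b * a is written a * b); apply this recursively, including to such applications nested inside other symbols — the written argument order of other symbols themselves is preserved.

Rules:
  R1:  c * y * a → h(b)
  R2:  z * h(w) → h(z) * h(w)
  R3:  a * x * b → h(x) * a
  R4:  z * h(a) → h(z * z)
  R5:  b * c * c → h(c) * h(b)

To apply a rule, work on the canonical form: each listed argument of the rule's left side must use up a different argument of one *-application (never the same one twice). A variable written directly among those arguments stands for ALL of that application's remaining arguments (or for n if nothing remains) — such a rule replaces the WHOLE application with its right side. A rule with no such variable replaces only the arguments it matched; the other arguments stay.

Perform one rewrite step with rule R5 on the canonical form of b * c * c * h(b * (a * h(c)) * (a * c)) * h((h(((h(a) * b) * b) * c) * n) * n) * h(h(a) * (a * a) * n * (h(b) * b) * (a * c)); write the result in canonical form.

Canonical form:  b * c * c * h(a * a * a * b * c * h(a) * h(b)) * h(a * a * b * c * h(c)) * h(h(b * b * c * h(a)))
Apply R5:  consuming b, c, c
Giving:  h(a * a * a * b * c * h(a) * h(b)) * h(a * a * b * c * h(c)) * h(b) * h(c) * h(h(b * b * c * h(a)))

Answer: h(a * a * a * b * c * h(a) * h(b)) * h(a * a * b * c * h(c)) * h(b) * h(c) * h(h(b * b * c * h(a)))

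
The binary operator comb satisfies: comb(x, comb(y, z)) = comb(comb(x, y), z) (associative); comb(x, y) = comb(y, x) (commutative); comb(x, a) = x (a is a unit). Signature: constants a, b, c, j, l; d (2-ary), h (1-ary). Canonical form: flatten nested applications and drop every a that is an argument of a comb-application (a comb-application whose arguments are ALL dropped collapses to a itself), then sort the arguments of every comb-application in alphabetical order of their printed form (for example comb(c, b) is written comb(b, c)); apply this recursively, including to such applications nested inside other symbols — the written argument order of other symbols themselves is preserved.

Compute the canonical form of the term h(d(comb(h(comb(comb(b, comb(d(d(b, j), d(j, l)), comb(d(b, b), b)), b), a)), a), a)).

Answer: h(d(h(comb(b, b, b, d(b, b), d(d(b, j), d(j, l)))), a))

Derivation:
Descend into:  comb(h(comb(comb(b, comb(d(d(b, j), d(j, l)), comb(d(b, b), b)), b), a)), a)
Canonicalize subterm:  h(comb(comb(b, comb(d(d(b, j), d(j, l)), comb(d(b, b), b)), b), a))  →  h(comb(b, b, b, d(b, b), d(d(b, j), d(j, l))))
Units out:  drop a
Order the arguments:  h(comb(b, b, b, d(b, b), d(d(b, j), d(j, l))))
Reassemble:  h(d(h(comb(b, b, b, d(b, b), d(d(b, j), d(j, l)))), a))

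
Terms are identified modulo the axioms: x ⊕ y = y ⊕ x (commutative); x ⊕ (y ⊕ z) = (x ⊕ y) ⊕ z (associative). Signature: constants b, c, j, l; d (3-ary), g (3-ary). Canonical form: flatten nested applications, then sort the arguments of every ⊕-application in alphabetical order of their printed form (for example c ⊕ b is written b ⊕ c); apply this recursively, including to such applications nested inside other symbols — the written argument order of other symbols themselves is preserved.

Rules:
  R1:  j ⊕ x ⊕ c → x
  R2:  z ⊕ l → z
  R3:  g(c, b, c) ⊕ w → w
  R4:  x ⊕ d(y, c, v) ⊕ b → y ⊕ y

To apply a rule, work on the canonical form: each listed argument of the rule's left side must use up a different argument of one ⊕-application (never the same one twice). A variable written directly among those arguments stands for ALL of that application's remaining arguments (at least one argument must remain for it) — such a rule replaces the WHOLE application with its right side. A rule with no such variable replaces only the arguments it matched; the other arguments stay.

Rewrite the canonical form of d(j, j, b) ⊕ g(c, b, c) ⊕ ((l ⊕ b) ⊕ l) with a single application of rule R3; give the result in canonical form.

Canonical form:  b ⊕ d(j, j, b) ⊕ g(c, b, c) ⊕ l ⊕ l
Apply R3:  consuming g(c, b, c);  w := b ⊕ d(j, j, b) ⊕ l ⊕ l
The variable takes the whole remainder — replace the entire application.
Result:  b ⊕ d(j, j, b) ⊕ l ⊕ l

Answer: b ⊕ d(j, j, b) ⊕ l ⊕ l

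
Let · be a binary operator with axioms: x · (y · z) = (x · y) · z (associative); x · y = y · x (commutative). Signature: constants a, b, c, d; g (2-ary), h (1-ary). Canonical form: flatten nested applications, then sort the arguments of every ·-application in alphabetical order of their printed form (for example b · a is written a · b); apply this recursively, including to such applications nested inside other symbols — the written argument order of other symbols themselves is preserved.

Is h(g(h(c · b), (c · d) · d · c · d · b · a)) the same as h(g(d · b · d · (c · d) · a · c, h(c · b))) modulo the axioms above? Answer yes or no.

Left:  h(g(h(c · b), (c · d) · d · c · d · b · a))
  Focus inside:  (c · d) · d · c · d · b · a
  Un-nest:  c · d · d · c · d · b · a
  Sort:  a · b · c · c · d · d · d
  Reassemble:  h(g(h(b · c), a · b · c · c · d · d · d))
Right:  h(g(d · b · d · (c · d) · a · c, h(c · b)))
  Descend into:  d · b · d · (c · d) · a · c
  Un-nest:  d · b · d · c · d · a · c
  Sort:  a · b · c · c · d · d · d
  Reassemble:  h(g(a · b · c · c · d · d · d, h(b · c)))

Answer: no — h(g(h(b · c), a · b · c · c · d · d · d)) vs h(g(a · b · c · c · d · d · d, h(b · c)))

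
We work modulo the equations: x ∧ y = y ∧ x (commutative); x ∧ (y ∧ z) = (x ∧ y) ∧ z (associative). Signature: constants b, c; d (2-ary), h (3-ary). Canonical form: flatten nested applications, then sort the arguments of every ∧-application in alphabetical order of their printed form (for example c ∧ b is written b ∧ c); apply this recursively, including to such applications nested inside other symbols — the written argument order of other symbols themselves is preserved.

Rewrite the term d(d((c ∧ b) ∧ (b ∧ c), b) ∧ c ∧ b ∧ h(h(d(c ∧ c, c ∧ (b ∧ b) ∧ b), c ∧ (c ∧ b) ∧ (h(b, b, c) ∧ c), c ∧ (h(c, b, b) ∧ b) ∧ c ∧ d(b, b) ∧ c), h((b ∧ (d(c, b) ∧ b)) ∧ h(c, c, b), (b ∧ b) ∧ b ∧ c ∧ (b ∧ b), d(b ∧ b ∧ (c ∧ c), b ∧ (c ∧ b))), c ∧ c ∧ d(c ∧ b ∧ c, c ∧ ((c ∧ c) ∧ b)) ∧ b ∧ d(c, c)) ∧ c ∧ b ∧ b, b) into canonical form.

Work inside:  d((c ∧ b) ∧ (b ∧ c), b) ∧ c ∧ b ∧ h(h(d(c ∧ c, c ∧ (b ∧ b) ∧ b), c ∧ (c ∧ b) ∧ (h(b, b, c) ∧ c), c ∧ (h(c, b, b) ∧ b) ∧ c ∧ d(b, b) ∧ c), h((b ∧ (d(c, b) ∧ b)) ∧ h(c, c, b), (b ∧ b) ∧ b ∧ c ∧ (b ∧ b), d(b ∧ b ∧ (c ∧ c), b ∧ (c ∧ b))), c ∧ c ∧ d(c ∧ b ∧ c, c ∧ ((c ∧ c) ∧ b)) ∧ b ∧ d(c, c)) ∧ c ∧ b ∧ b
Simplify inside:  d((c ∧ b) ∧ (b ∧ c), b)  →  d(b ∧ b ∧ c ∧ c, b)
Canonicalize subterm:  h(h(d(c ∧ c, c ∧ (b ∧ b) ∧ b), c ∧ (c ∧ b) ∧ (h(b, b, c) ∧ c), c ∧ (h(c, b, b) ∧ b) ∧ c ∧ d(b, b) ∧ c), h((b ∧ (d(c, b) ∧ b)) ∧ h(c, c, b), (b ∧ b) ∧ b ∧ c ∧ (b ∧ b), d(b ∧ b ∧ (c ∧ c), b ∧ (c ∧ b))), c ∧ c ∧ d(c ∧ b ∧ c, c ∧ ((c ∧ c) ∧ b)) ∧ b ∧ d(c, c))  →  h(h(d(c ∧ c, b ∧ b ∧ b ∧ c), b ∧ c ∧ c ∧ c ∧ h(b, b, c), b ∧ c ∧ c ∧ c ∧ d(b, b) ∧ h(c, b, b)), h(b ∧ b ∧ d(c, b) ∧ h(c, c, b), b ∧ b ∧ b ∧ b ∧ b ∧ c, d(b ∧ b ∧ c ∧ c, b ∧ b ∧ c)), b ∧ c ∧ c ∧ d(b ∧ c ∧ c, b ∧ c ∧ c ∧ c) ∧ d(c, c))
Sort arguments:  b ∧ b ∧ b ∧ c ∧ c ∧ d(b ∧ b ∧ c ∧ c, b) ∧ h(h(d(c ∧ c, b ∧ b ∧ b ∧ c), b ∧ c ∧ c ∧ c ∧ h(b, b, c), b ∧ c ∧ c ∧ c ∧ d(b, b) ∧ h(c, b, b)), h(b ∧ b ∧ d(c, b) ∧ h(c, c, b), b ∧ b ∧ b ∧ b ∧ b ∧ c, d(b ∧ b ∧ c ∧ c, b ∧ b ∧ c)), b ∧ c ∧ c ∧ d(b ∧ c ∧ c, b ∧ c ∧ c ∧ c) ∧ d(c, c))
Reassemble:  d(b ∧ b ∧ b ∧ c ∧ c ∧ d(b ∧ b ∧ c ∧ c, b) ∧ h(h(d(c ∧ c, b ∧ b ∧ b ∧ c), b ∧ c ∧ c ∧ c ∧ h(b, b, c), b ∧ c ∧ c ∧ c ∧ d(b, b) ∧ h(c, b, b)), h(b ∧ b ∧ d(c, b) ∧ h(c, c, b), b ∧ b ∧ b ∧ b ∧ b ∧ c, d(b ∧ b ∧ c ∧ c, b ∧ b ∧ c)), b ∧ c ∧ c ∧ d(b ∧ c ∧ c, b ∧ c ∧ c ∧ c) ∧ d(c, c)), b)

Answer: d(b ∧ b ∧ b ∧ c ∧ c ∧ d(b ∧ b ∧ c ∧ c, b) ∧ h(h(d(c ∧ c, b ∧ b ∧ b ∧ c), b ∧ c ∧ c ∧ c ∧ h(b, b, c), b ∧ c ∧ c ∧ c ∧ d(b, b) ∧ h(c, b, b)), h(b ∧ b ∧ d(c, b) ∧ h(c, c, b), b ∧ b ∧ b ∧ b ∧ b ∧ c, d(b ∧ b ∧ c ∧ c, b ∧ b ∧ c)), b ∧ c ∧ c ∧ d(b ∧ c ∧ c, b ∧ c ∧ c ∧ c) ∧ d(c, c)), b)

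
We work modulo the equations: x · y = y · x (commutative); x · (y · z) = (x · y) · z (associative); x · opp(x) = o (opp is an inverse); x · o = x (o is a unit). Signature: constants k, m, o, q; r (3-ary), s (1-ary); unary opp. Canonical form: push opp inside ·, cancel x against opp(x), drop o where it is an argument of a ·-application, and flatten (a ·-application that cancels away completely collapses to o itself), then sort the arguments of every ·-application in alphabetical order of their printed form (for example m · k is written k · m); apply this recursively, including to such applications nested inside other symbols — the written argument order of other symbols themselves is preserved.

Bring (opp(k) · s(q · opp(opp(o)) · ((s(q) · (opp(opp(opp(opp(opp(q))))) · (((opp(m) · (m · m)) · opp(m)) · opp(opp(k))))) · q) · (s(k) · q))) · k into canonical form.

Answer: s(k · q · q · s(k) · s(q))

Derivation:
Push opp inside:  distribute opp over · and collapse double opp
Inverses cancel:  k cancels
Combine occurrences:  s(k · q · q · s(k) · s(q))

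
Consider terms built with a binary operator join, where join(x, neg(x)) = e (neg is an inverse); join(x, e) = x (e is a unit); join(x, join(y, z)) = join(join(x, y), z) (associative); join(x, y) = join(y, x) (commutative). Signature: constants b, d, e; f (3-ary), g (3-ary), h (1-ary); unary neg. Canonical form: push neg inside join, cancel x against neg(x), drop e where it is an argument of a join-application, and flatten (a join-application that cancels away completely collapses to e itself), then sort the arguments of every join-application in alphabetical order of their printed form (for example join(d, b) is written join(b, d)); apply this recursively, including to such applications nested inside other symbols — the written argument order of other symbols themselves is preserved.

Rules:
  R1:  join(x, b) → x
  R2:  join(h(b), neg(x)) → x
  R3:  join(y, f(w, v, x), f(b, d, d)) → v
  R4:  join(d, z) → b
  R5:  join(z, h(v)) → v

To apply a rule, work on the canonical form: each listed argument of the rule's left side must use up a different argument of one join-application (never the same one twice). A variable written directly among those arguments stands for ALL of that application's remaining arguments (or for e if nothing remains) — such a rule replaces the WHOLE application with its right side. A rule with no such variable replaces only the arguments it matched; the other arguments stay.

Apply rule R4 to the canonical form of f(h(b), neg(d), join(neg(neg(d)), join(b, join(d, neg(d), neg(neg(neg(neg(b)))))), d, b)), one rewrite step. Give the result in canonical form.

Answer: f(h(b), neg(d), b)

Derivation:
Canonical form:  f(h(b), neg(d), join(b, b, b, d, d))
R4 matches:  uses d;  z := join(b, b, b, d)
Every leftover argument binds to the variable; the entire application is replaced.
Giving:  f(h(b), neg(d), b)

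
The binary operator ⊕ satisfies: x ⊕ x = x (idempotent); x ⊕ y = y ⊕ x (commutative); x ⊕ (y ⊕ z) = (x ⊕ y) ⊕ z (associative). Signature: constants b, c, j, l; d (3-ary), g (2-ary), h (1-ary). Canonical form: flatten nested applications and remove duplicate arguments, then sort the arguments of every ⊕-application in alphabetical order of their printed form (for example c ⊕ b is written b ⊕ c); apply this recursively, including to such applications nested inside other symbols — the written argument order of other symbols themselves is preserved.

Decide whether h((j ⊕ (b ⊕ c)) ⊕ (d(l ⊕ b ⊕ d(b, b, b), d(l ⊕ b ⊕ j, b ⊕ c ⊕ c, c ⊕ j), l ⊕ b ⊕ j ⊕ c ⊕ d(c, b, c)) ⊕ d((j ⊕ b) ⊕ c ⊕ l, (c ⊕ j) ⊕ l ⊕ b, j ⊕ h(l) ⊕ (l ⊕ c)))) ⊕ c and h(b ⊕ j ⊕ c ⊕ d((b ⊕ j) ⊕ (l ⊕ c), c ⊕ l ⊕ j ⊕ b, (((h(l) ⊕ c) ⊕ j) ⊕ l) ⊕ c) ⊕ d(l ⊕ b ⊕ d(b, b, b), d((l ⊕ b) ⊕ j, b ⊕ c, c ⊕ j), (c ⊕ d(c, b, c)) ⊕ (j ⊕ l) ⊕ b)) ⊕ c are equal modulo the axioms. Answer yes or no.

Answer: yes — both canonical forms are c ⊕ h(b ⊕ c ⊕ d(b ⊕ c ⊕ j ⊕ l, b ⊕ c ⊕ j ⊕ l, c ⊕ h(l) ⊕ j ⊕ l) ⊕ d(b ⊕ d(b, b, b) ⊕ l, d(b ⊕ j ⊕ l, b ⊕ c, c ⊕ j), b ⊕ c ⊕ d(c, b, c) ⊕ j ⊕ l) ⊕ j)

Derivation:
Left:  h((j ⊕ (b ⊕ c)) ⊕ (d(l ⊕ b ⊕ d(b, b, b), d(l ⊕ b ⊕ j, b ⊕ c ⊕ c, c ⊕ j), l ⊕ b ⊕ j ⊕ c ⊕ d(c, b, c)) ⊕ d((j ⊕ b) ⊕ c ⊕ l, (c ⊕ j) ⊕ l ⊕ b, j ⊕ h(l) ⊕ (l ⊕ c)))) ⊕ c
  Canonicalize subterm:  h((j ⊕ (b ⊕ c)) ⊕ (d(l ⊕ b ⊕ d(b, b, b), d(l ⊕ b ⊕ j, b ⊕ c ⊕ c, c ⊕ j), l ⊕ b ⊕ j ⊕ c ⊕ d(c, b, c)) ⊕ d((j ⊕ b) ⊕ c ⊕ l, (c ⊕ j) ⊕ l ⊕ b, j ⊕ h(l) ⊕ (l ⊕ c))))  →  h(b ⊕ c ⊕ d(b ⊕ c ⊕ j ⊕ l, b ⊕ c ⊕ j ⊕ l, c ⊕ h(l) ⊕ j ⊕ l) ⊕ d(b ⊕ d(b, b, b) ⊕ l, d(b ⊕ j ⊕ l, b ⊕ c, c ⊕ j), b ⊕ c ⊕ d(c, b, c) ⊕ j ⊕ l) ⊕ j)
  Sort:  c ⊕ h(b ⊕ c ⊕ d(b ⊕ c ⊕ j ⊕ l, b ⊕ c ⊕ j ⊕ l, c ⊕ h(l) ⊕ j ⊕ l) ⊕ d(b ⊕ d(b, b, b) ⊕ l, d(b ⊕ j ⊕ l, b ⊕ c, c ⊕ j), b ⊕ c ⊕ d(c, b, c) ⊕ j ⊕ l) ⊕ j)
Right:  h(b ⊕ j ⊕ c ⊕ d((b ⊕ j) ⊕ (l ⊕ c), c ⊕ l ⊕ j ⊕ b, (((h(l) ⊕ c) ⊕ j) ⊕ l) ⊕ c) ⊕ d(l ⊕ b ⊕ d(b, b, b), d((l ⊕ b) ⊕ j, b ⊕ c, c ⊕ j), (c ⊕ d(c, b, c)) ⊕ (j ⊕ l) ⊕ b)) ⊕ c
  Canonicalize subterm:  h(b ⊕ j ⊕ c ⊕ d((b ⊕ j) ⊕ (l ⊕ c), c ⊕ l ⊕ j ⊕ b, (((h(l) ⊕ c) ⊕ j) ⊕ l) ⊕ c) ⊕ d(l ⊕ b ⊕ d(b, b, b), d((l ⊕ b) ⊕ j, b ⊕ c, c ⊕ j), (c ⊕ d(c, b, c)) ⊕ (j ⊕ l) ⊕ b))  →  h(b ⊕ c ⊕ d(b ⊕ c ⊕ j ⊕ l, b ⊕ c ⊕ j ⊕ l, c ⊕ h(l) ⊕ j ⊕ l) ⊕ d(b ⊕ d(b, b, b) ⊕ l, d(b ⊕ j ⊕ l, b ⊕ c, c ⊕ j), b ⊕ c ⊕ d(c, b, c) ⊕ j ⊕ l) ⊕ j)
  Sort arguments:  c ⊕ h(b ⊕ c ⊕ d(b ⊕ c ⊕ j ⊕ l, b ⊕ c ⊕ j ⊕ l, c ⊕ h(l) ⊕ j ⊕ l) ⊕ d(b ⊕ d(b, b, b) ⊕ l, d(b ⊕ j ⊕ l, b ⊕ c, c ⊕ j), b ⊕ c ⊕ d(c, b, c) ⊕ j ⊕ l) ⊕ j)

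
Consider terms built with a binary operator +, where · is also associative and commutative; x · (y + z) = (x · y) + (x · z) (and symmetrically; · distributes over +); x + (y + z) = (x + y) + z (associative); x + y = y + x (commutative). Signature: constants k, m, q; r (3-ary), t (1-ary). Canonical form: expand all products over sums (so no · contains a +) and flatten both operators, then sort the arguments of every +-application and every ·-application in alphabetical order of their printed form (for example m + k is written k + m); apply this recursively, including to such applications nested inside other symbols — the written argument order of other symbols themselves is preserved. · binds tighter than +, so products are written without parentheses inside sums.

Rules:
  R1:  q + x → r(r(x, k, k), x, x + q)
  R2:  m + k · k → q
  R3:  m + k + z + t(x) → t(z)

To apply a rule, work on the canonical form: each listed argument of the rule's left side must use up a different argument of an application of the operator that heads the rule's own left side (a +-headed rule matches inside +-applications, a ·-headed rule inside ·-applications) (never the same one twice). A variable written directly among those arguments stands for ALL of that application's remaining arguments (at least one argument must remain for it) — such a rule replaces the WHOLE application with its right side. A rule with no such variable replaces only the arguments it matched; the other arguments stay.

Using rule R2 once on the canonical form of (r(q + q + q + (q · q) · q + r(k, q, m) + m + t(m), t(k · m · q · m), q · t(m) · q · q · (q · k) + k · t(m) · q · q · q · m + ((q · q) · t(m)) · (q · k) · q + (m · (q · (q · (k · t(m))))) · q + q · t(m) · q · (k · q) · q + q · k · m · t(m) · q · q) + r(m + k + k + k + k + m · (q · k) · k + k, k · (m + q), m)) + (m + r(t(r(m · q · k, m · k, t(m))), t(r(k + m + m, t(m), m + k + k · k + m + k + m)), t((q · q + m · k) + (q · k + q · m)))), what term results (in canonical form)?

Answer: m + r(k + k + k + k + k + k · k · m · q + m, k · m + k · q, m) + r(m + q + q + q + q · q · q + r(k, q, m) + t(m), t(k · m · m · q), k · m · q · q · q · t(m) + k · m · q · q · q · t(m) + k · m · q · q · q · t(m) + k · q · q · q · q · t(m) + k · q · q · q · q · t(m) + k · q · q · q · q · t(m)) + r(t(r(k · m · q, k · m, t(m))), t(r(k + m + m, t(m), k + k + m + m + q)), t(k · m + k · q + m · q + q · q))

Derivation:
Canonical form:  m + r(k + k + k + k + k + k · k · m · q + m, k · m + k · q, m) + r(m + q + q + q + q · q · q + r(k, q, m) + t(m), t(k · m · m · q), k · m · q · q · q · t(m) + k · m · q · q · q · t(m) + k · m · q · q · q · t(m) + k · q · q · q · q · t(m) + k · q · q · q · q · t(m) + k · q · q · q · q · t(m)) + r(t(r(k · m · q, k · m, t(m))), t(r(k + m + m, t(m), k + k + k · k + m + m + m)), t(k · m + k · q + m · q + q · q))
R2 matches:  uses k · k, m
Giving:  m + r(k + k + k + k + k + k · k · m · q + m, k · m + k · q, m) + r(m + q + q + q + q · q · q + r(k, q, m) + t(m), t(k · m · m · q), k · m · q · q · q · t(m) + k · m · q · q · q · t(m) + k · m · q · q · q · t(m) + k · q · q · q · q · t(m) + k · q · q · q · q · t(m) + k · q · q · q · q · t(m)) + r(t(r(k · m · q, k · m, t(m))), t(r(k + m + m, t(m), k + k + m + m + q)), t(k · m + k · q + m · q + q · q))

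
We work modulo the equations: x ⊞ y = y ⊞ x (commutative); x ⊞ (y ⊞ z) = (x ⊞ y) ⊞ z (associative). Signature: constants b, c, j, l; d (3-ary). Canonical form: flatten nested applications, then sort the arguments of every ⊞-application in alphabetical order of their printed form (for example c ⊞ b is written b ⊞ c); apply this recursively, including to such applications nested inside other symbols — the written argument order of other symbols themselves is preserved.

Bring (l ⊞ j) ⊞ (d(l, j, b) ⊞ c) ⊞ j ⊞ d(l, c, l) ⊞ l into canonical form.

Flatten:  l ⊞ j ⊞ d(l, j, b) ⊞ c ⊞ j ⊞ d(l, c, l) ⊞ l
Sort arguments:  c ⊞ d(l, c, l) ⊞ d(l, j, b) ⊞ j ⊞ j ⊞ l ⊞ l

Answer: c ⊞ d(l, c, l) ⊞ d(l, j, b) ⊞ j ⊞ j ⊞ l ⊞ l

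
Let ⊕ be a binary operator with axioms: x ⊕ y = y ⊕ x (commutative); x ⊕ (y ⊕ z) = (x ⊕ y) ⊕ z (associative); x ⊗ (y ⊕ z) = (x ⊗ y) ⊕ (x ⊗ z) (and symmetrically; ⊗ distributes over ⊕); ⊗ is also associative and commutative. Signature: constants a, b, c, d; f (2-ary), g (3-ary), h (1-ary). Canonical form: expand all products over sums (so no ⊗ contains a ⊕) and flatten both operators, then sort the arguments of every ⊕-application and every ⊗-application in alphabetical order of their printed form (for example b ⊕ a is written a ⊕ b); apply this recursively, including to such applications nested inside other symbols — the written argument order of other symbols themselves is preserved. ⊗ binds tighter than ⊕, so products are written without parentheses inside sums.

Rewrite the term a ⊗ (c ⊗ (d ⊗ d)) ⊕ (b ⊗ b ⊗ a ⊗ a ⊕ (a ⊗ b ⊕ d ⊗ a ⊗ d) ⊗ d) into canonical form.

Answer: a ⊗ a ⊗ b ⊗ b ⊕ a ⊗ b ⊗ d ⊕ a ⊗ c ⊗ d ⊗ d ⊕ a ⊗ d ⊗ d ⊗ d

Derivation:
Expand products over sums:  a ⊗ c ⊗ d ⊗ d ⊕ a ⊗ a ⊗ b ⊗ b ⊕ a ⊗ b ⊗ d ⊕ a ⊗ d ⊗ d ⊗ d
Sort arguments:  a ⊗ a ⊗ b ⊗ b ⊕ a ⊗ b ⊗ d ⊕ a ⊗ c ⊗ d ⊗ d ⊕ a ⊗ d ⊗ d ⊗ d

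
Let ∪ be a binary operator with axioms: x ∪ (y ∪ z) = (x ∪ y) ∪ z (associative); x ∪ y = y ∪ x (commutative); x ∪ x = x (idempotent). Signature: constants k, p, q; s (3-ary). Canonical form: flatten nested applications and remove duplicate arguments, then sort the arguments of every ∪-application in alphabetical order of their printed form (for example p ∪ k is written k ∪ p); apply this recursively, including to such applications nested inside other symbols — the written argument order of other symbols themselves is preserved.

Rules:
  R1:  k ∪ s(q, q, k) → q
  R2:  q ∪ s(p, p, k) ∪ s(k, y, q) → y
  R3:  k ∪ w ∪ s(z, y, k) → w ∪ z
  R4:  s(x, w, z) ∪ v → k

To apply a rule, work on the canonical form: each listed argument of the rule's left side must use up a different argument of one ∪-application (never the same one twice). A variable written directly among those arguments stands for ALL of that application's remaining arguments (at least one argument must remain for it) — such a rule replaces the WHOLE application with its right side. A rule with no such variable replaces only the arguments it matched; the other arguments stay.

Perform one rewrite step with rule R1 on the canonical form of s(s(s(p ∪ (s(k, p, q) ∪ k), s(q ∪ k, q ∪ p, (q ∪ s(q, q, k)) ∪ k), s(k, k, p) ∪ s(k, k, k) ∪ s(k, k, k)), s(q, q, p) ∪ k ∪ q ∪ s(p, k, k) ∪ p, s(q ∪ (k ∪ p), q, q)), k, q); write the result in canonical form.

Canonical form:  s(s(s(k ∪ p ∪ s(k, p, q), s(k ∪ q, p ∪ q, k ∪ q ∪ s(q, q, k)), s(k, k, k) ∪ s(k, k, p)), k ∪ p ∪ q ∪ s(p, k, k) ∪ s(q, q, p), s(k ∪ p ∪ q, q, q)), k, q)
R1 matches:  uses k, s(q, q, k)
Giving:  s(s(s(k ∪ p ∪ s(k, p, q), s(k ∪ q, p ∪ q, q), s(k, k, k) ∪ s(k, k, p)), k ∪ p ∪ q ∪ s(p, k, k) ∪ s(q, q, p), s(k ∪ p ∪ q, q, q)), k, q)

Answer: s(s(s(k ∪ p ∪ s(k, p, q), s(k ∪ q, p ∪ q, q), s(k, k, k) ∪ s(k, k, p)), k ∪ p ∪ q ∪ s(p, k, k) ∪ s(q, q, p), s(k ∪ p ∪ q, q, q)), k, q)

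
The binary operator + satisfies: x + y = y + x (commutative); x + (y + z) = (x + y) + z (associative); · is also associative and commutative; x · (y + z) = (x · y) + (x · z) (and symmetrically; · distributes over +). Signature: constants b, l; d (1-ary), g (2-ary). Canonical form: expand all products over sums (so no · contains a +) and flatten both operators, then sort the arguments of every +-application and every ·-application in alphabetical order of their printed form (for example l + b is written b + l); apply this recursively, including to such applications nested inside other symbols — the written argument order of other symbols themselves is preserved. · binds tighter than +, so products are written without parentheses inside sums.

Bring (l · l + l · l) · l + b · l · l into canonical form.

Expand products over sums:  l · l · l + l · l · l + b · l · l
Sort:  b · l · l + l · l · l + l · l · l

Answer: b · l · l + l · l · l + l · l · l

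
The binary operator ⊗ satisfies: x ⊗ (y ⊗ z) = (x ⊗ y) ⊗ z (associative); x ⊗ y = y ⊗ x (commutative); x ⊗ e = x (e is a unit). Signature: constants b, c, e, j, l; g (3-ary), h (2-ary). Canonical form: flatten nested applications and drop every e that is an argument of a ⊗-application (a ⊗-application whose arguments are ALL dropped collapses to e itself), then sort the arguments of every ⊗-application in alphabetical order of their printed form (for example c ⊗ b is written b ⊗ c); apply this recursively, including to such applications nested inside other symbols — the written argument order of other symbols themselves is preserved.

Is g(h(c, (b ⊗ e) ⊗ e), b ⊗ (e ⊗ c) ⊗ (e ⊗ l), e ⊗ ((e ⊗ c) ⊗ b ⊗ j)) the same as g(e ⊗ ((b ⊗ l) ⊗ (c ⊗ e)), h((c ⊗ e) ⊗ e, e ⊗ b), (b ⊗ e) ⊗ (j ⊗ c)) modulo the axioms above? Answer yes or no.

Left:  g(h(c, (b ⊗ e) ⊗ e), b ⊗ (e ⊗ c) ⊗ (e ⊗ l), e ⊗ ((e ⊗ c) ⊗ b ⊗ j))
  Descend into:  e ⊗ ((e ⊗ c) ⊗ b ⊗ j)
  Un-nest:  e ⊗ e ⊗ c ⊗ b ⊗ j
  Units out:  drop e (×2)
  Sort:  b ⊗ c ⊗ j
  Rebuild:  g(h(c, b), b ⊗ c ⊗ l, b ⊗ c ⊗ j)
Right:  g(e ⊗ ((b ⊗ l) ⊗ (c ⊗ e)), h((c ⊗ e) ⊗ e, e ⊗ b), (b ⊗ e) ⊗ (j ⊗ c))
  Focus inside:  e ⊗ ((b ⊗ l) ⊗ (c ⊗ e))
  Un-nest:  e ⊗ b ⊗ l ⊗ c ⊗ e
  Units out:  drop e (×2)
  Order the arguments:  b ⊗ c ⊗ l
  Put back:  g(b ⊗ c ⊗ l, h(c, b), b ⊗ c ⊗ j)

Answer: no — g(h(c, b), b ⊗ c ⊗ l, b ⊗ c ⊗ j) vs g(b ⊗ c ⊗ l, h(c, b), b ⊗ c ⊗ j)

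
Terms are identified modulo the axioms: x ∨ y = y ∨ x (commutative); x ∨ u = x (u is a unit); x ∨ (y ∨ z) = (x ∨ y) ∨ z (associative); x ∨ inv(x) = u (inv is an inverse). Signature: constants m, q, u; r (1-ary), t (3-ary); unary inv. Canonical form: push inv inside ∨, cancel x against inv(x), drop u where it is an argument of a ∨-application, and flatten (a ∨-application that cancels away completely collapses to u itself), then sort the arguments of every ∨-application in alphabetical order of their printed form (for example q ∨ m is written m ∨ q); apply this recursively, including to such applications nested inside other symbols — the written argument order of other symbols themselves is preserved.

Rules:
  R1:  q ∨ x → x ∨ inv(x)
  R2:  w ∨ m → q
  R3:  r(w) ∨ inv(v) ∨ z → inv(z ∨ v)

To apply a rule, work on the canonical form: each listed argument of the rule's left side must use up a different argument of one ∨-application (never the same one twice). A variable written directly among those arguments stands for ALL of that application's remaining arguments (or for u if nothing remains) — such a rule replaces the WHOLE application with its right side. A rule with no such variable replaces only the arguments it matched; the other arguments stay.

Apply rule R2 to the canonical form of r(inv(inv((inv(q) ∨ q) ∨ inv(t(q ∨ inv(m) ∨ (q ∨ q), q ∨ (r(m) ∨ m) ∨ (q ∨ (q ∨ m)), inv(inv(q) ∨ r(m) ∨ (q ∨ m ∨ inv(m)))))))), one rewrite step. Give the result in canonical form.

Canonical form:  r(inv(t(inv(m) ∨ q ∨ q ∨ q, m ∨ m ∨ q ∨ q ∨ q ∨ r(m), inv(r(m)))))
Apply R2:  consuming m;  w := m ∨ q ∨ q ∨ q ∨ r(m)
Every leftover argument binds to the variable; the entire application is replaced.
Result:  r(inv(t(inv(m) ∨ q ∨ q ∨ q, q, inv(r(m)))))

Answer: r(inv(t(inv(m) ∨ q ∨ q ∨ q, q, inv(r(m)))))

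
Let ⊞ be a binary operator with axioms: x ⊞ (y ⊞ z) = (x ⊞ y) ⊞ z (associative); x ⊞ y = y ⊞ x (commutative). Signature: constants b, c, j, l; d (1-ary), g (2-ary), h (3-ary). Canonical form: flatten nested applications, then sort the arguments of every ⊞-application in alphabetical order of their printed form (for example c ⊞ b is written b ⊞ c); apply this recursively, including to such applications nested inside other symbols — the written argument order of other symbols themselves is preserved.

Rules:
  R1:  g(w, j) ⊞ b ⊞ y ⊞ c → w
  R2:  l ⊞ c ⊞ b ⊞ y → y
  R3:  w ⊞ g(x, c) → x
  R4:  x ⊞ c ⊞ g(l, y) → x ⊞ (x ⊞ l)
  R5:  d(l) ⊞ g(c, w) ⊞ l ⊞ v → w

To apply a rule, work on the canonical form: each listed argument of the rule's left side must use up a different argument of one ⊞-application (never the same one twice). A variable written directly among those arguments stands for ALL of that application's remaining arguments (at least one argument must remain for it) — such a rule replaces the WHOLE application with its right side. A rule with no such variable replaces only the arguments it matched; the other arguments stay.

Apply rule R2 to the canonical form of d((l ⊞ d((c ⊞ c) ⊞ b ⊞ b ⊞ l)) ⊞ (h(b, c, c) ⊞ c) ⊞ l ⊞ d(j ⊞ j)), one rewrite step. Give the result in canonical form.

Canonical form:  d(c ⊞ d(b ⊞ b ⊞ c ⊞ c ⊞ l) ⊞ d(j ⊞ j) ⊞ h(b, c, c) ⊞ l ⊞ l)
R2 matches:  uses b, c, l;  y := b ⊞ c
The variable takes the whole remainder — replace the entire application.
Result:  d(c ⊞ d(b ⊞ c) ⊞ d(j ⊞ j) ⊞ h(b, c, c) ⊞ l ⊞ l)

Answer: d(c ⊞ d(b ⊞ c) ⊞ d(j ⊞ j) ⊞ h(b, c, c) ⊞ l ⊞ l)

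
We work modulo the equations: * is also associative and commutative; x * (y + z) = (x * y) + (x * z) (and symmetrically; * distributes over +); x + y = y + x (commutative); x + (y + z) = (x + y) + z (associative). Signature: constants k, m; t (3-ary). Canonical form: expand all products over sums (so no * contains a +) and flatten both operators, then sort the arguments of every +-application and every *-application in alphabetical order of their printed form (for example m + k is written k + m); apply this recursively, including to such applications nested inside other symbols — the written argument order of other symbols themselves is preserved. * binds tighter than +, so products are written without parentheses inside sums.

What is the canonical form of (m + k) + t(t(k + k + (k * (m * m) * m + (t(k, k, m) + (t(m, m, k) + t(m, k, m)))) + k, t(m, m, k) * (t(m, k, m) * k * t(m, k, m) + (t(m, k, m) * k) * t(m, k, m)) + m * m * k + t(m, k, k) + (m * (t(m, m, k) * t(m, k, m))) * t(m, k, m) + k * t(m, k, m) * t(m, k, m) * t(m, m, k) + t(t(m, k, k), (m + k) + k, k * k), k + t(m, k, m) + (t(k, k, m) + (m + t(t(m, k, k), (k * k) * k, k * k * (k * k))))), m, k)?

Answer: k + m + t(t(k + k + k + k * m * m * m + t(k, k, m) + t(m, k, m) + t(m, m, k), k * m * m + k * t(m, k, m) * t(m, k, m) * t(m, m, k) + k * t(m, k, m) * t(m, k, m) * t(m, m, k) + k * t(m, k, m) * t(m, k, m) * t(m, m, k) + m * t(m, k, m) * t(m, k, m) * t(m, m, k) + t(m, k, k) + t(t(m, k, k), k + k + m, k * k), k + m + t(k, k, m) + t(m, k, m) + t(t(m, k, k), k * k * k, k * k * k * k)), m, k)

Derivation:
Expand:  m + k + t(t(k + k + k + k * m * m * m + t(k, k, m) + t(m, k, m) + t(m, m, k), k * m * m + k * t(m, k, m) * t(m, k, m) * t(m, m, k) + k * t(m, k, m) * t(m, k, m) * t(m, m, k) + k * t(m, k, m) * t(m, k, m) * t(m, m, k) + m * t(m, k, m) * t(m, k, m) * t(m, m, k) + t(m, k, k) + t(t(m, k, k), k + k + m, k * k), k + m + t(k, k, m) + t(m, k, m) + t(t(m, k, k), k * k * k, k * k * k * k)), m, k)
Order the arguments:  k + m + t(t(k + k + k + k * m * m * m + t(k, k, m) + t(m, k, m) + t(m, m, k), k * m * m + k * t(m, k, m) * t(m, k, m) * t(m, m, k) + k * t(m, k, m) * t(m, k, m) * t(m, m, k) + k * t(m, k, m) * t(m, k, m) * t(m, m, k) + m * t(m, k, m) * t(m, k, m) * t(m, m, k) + t(m, k, k) + t(t(m, k, k), k + k + m, k * k), k + m + t(k, k, m) + t(m, k, m) + t(t(m, k, k), k * k * k, k * k * k * k)), m, k)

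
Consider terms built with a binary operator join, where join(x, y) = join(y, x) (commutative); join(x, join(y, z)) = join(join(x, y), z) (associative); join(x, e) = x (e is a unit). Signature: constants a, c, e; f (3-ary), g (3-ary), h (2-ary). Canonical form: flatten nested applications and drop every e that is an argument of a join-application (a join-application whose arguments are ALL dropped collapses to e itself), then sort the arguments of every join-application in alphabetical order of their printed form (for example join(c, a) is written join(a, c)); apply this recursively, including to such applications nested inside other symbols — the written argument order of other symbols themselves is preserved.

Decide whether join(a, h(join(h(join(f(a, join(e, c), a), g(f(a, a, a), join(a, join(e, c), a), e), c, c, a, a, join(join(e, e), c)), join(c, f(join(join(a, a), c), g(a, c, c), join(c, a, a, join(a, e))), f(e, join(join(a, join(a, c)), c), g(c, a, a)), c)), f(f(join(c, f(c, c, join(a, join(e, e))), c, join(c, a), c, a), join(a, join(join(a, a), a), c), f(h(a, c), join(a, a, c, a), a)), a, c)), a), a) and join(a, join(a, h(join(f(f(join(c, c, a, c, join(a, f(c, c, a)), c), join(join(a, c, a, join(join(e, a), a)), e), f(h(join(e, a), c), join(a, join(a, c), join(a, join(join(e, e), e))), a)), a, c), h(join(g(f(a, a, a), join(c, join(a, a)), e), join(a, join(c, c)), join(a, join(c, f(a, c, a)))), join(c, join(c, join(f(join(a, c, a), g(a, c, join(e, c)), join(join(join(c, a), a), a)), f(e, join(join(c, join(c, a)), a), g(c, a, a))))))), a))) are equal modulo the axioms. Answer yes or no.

Answer: yes — both canonical forms are join(a, a, h(join(f(f(join(a, a, c, c, c, c, f(c, c, a)), join(a, a, a, a, c), f(h(a, c), join(a, a, a, c), a)), a, c), h(join(a, a, c, c, c, f(a, c, a), g(f(a, a, a), join(a, a, c), e)), join(c, c, f(e, join(a, a, c, c), g(c, a, a)), f(join(a, a, c), g(a, c, c), join(a, a, a, c))))), a))

Derivation:
Left:  join(a, h(join(h(join(f(a, join(e, c), a), g(f(a, a, a), join(a, join(e, c), a), e), c, c, a, a, join(join(e, e), c)), join(c, f(join(join(a, a), c), g(a, c, c), join(c, a, a, join(a, e))), f(e, join(join(a, join(a, c)), c), g(c, a, a)), c)), f(f(join(c, f(c, c, join(a, join(e, e))), c, join(c, a), c, a), join(a, join(join(a, a), a), c), f(h(a, c), join(a, a, c, a), a)), a, c)), a), a)
  Canonicalize subterm:  h(join(h(join(f(a, join(e, c), a), g(f(a, a, a), join(a, join(e, c), a), e), c, c, a, a, join(join(e, e), c)), join(c, f(join(join(a, a), c), g(a, c, c), join(c, a, a, join(a, e))), f(e, join(join(a, join(a, c)), c), g(c, a, a)), c)), f(f(join(c, f(c, c, join(a, join(e, e))), c, join(c, a), c, a), join(a, join(join(a, a), a), c), f(h(a, c), join(a, a, c, a), a)), a, c)), a)  →  h(join(f(f(join(a, a, c, c, c, c, f(c, c, a)), join(a, a, a, a, c), f(h(a, c), join(a, a, a, c), a)), a, c), h(join(a, a, c, c, c, f(a, c, a), g(f(a, a, a), join(a, a, c), e)), join(c, c, f(e, join(a, a, c, c), g(c, a, a)), f(join(a, a, c), g(a, c, c), join(a, a, a, c))))), a)
  Sort:  join(a, a, h(join(f(f(join(a, a, c, c, c, c, f(c, c, a)), join(a, a, a, a, c), f(h(a, c), join(a, a, a, c), a)), a, c), h(join(a, a, c, c, c, f(a, c, a), g(f(a, a, a), join(a, a, c), e)), join(c, c, f(e, join(a, a, c, c), g(c, a, a)), f(join(a, a, c), g(a, c, c), join(a, a, a, c))))), a))
Right:  join(a, join(a, h(join(f(f(join(c, c, a, c, join(a, f(c, c, a)), c), join(join(a, c, a, join(join(e, a), a)), e), f(h(join(e, a), c), join(a, join(a, c), join(a, join(join(e, e), e))), a)), a, c), h(join(g(f(a, a, a), join(c, join(a, a)), e), join(a, join(c, c)), join(a, join(c, f(a, c, a)))), join(c, join(c, join(f(join(a, c, a), g(a, c, join(e, c)), join(join(join(c, a), a), a)), f(e, join(join(c, join(c, a)), a), g(c, a, a))))))), a)))
  Un-nest:  join(a, a, h(join(f(f(join(c, c, a, c, join(a, f(c, c, a)), c), join(join(a, c, a, join(join(e, a), a)), e), f(h(join(e, a), c), join(a, join(a, c), join(a, join(join(e, e), e))), a)), a, c), h(join(g(f(a, a, a), join(c, join(a, a)), e), join(a, join(c, c)), join(a, join(c, f(a, c, a)))), join(c, join(c, join(f(join(a, c, a), g(a, c, join(e, c)), join(join(join(c, a), a), a)), f(e, join(join(c, join(c, a)), a), g(c, a, a))))))), a))
  Inside:  h(join(f(f(join(c, c, a, c, join(a, f(c, c, a)), c), join(join(a, c, a, join(join(e, a), a)), e), f(h(join(e, a), c), join(a, join(a, c), join(a, join(join(e, e), e))), a)), a, c), h(join(g(f(a, a, a), join(c, join(a, a)), e), join(a, join(c, c)), join(a, join(c, f(a, c, a)))), join(c, join(c, join(f(join(a, c, a), g(a, c, join(e, c)), join(join(join(c, a), a), a)), f(e, join(join(c, join(c, a)), a), g(c, a, a))))))), a)  →  h(join(f(f(join(a, a, c, c, c, c, f(c, c, a)), join(a, a, a, a, c), f(h(a, c), join(a, a, a, c), a)), a, c), h(join(a, a, c, c, c, f(a, c, a), g(f(a, a, a), join(a, a, c), e)), join(c, c, f(e, join(a, a, c, c), g(c, a, a)), f(join(a, a, c), g(a, c, c), join(a, a, a, c))))), a)
  Order the arguments:  join(a, a, h(join(f(f(join(a, a, c, c, c, c, f(c, c, a)), join(a, a, a, a, c), f(h(a, c), join(a, a, a, c), a)), a, c), h(join(a, a, c, c, c, f(a, c, a), g(f(a, a, a), join(a, a, c), e)), join(c, c, f(e, join(a, a, c, c), g(c, a, a)), f(join(a, a, c), g(a, c, c), join(a, a, a, c))))), a))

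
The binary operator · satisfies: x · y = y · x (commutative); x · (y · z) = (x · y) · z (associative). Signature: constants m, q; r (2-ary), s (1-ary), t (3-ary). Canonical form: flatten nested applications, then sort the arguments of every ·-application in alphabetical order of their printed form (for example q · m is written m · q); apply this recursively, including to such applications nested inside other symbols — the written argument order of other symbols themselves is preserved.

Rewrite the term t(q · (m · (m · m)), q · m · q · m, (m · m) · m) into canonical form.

Answer: t(m · m · m · q, m · m · q · q, m · m · m)

Derivation:
Work inside:  q · (m · (m · m))
Flatten:  q · m · m · m
Sort arguments:  m · m · m · q
Rebuild:  t(m · m · m · q, m · m · q · q, m · m · m)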